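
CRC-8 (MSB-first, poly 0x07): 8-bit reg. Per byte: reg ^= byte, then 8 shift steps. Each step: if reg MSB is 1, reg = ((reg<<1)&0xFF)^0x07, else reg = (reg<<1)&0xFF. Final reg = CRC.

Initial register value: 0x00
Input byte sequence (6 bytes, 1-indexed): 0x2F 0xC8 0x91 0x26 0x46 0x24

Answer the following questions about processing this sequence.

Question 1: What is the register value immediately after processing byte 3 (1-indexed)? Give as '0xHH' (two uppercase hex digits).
Answer: 0xBF

Derivation:
After byte 1 (0x2F): reg=0xCD
After byte 2 (0xC8): reg=0x1B
After byte 3 (0x91): reg=0xBF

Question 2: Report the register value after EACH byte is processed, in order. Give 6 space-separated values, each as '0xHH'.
0xCD 0x1B 0xBF 0xC6 0x89 0x4A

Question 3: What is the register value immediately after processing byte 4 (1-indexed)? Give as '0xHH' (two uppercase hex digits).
Answer: 0xC6

Derivation:
After byte 1 (0x2F): reg=0xCD
After byte 2 (0xC8): reg=0x1B
After byte 3 (0x91): reg=0xBF
After byte 4 (0x26): reg=0xC6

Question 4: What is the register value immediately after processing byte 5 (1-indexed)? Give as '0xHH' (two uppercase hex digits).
Answer: 0x89

Derivation:
After byte 1 (0x2F): reg=0xCD
After byte 2 (0xC8): reg=0x1B
After byte 3 (0x91): reg=0xBF
After byte 4 (0x26): reg=0xC6
After byte 5 (0x46): reg=0x89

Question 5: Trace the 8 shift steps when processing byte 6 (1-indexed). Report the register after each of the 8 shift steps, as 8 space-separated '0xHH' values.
Answer: 0x5D 0xBA 0x73 0xE6 0xCB 0x91 0x25 0x4A

Derivation:
After byte 1 (0x2F): reg=0xCD
After byte 2 (0xC8): reg=0x1B
After byte 3 (0x91): reg=0xBF
After byte 4 (0x26): reg=0xC6
After byte 5 (0x46): reg=0x89
Register before byte 6: 0x89
After XOR with byte 0x24: 0xAD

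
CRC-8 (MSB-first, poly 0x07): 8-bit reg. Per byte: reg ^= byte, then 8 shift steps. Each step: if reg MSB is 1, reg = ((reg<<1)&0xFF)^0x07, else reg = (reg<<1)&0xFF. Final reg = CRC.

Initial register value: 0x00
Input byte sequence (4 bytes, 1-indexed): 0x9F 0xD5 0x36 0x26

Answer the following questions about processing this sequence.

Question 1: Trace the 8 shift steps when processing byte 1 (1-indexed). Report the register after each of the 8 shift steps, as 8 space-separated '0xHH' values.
Register before byte 1: 0x00
After XOR with byte 0x9F: 0x9F

Answer: 0x39 0x72 0xE4 0xCF 0x99 0x35 0x6A 0xD4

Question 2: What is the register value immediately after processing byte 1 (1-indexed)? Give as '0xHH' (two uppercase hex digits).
After byte 1 (0x9F): reg=0xD4

Answer: 0xD4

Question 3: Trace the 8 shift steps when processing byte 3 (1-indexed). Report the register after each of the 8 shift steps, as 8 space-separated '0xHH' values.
Answer: 0x62 0xC4 0x8F 0x19 0x32 0x64 0xC8 0x97

Derivation:
After byte 1 (0x9F): reg=0xD4
After byte 2 (0xD5): reg=0x07
Register before byte 3: 0x07
After XOR with byte 0x36: 0x31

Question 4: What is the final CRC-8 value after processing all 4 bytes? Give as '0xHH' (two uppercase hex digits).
Answer: 0x1E

Derivation:
After byte 1 (0x9F): reg=0xD4
After byte 2 (0xD5): reg=0x07
After byte 3 (0x36): reg=0x97
After byte 4 (0x26): reg=0x1E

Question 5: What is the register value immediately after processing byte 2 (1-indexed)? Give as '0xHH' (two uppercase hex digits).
After byte 1 (0x9F): reg=0xD4
After byte 2 (0xD5): reg=0x07

Answer: 0x07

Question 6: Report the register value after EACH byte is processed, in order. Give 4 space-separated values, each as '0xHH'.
0xD4 0x07 0x97 0x1E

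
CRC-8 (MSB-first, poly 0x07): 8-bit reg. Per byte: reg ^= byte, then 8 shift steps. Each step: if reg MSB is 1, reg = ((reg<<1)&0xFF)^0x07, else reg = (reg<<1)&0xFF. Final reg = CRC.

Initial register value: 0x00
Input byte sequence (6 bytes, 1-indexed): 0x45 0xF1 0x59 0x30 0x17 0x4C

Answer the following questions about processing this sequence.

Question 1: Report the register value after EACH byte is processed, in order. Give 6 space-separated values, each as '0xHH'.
0xDC 0xC3 0xCF 0xF3 0xB2 0xF4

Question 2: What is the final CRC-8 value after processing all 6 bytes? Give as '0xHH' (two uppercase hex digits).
After byte 1 (0x45): reg=0xDC
After byte 2 (0xF1): reg=0xC3
After byte 3 (0x59): reg=0xCF
After byte 4 (0x30): reg=0xF3
After byte 5 (0x17): reg=0xB2
After byte 6 (0x4C): reg=0xF4

Answer: 0xF4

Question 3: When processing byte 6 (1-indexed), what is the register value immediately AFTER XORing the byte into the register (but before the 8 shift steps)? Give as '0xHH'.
Register before byte 6: 0xB2
Byte 6: 0x4C
0xB2 XOR 0x4C = 0xFE

Answer: 0xFE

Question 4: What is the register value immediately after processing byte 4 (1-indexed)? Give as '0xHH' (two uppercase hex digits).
Answer: 0xF3

Derivation:
After byte 1 (0x45): reg=0xDC
After byte 2 (0xF1): reg=0xC3
After byte 3 (0x59): reg=0xCF
After byte 4 (0x30): reg=0xF3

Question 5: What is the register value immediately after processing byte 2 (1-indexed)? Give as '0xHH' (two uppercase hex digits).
After byte 1 (0x45): reg=0xDC
After byte 2 (0xF1): reg=0xC3

Answer: 0xC3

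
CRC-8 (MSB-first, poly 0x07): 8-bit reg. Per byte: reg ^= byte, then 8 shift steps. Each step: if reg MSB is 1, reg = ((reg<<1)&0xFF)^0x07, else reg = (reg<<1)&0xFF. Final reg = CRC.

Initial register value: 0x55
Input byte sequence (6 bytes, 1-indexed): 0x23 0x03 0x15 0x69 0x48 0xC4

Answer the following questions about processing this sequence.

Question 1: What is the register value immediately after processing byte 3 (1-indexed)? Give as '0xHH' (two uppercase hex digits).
Answer: 0x4E

Derivation:
After byte 1 (0x23): reg=0x45
After byte 2 (0x03): reg=0xD5
After byte 3 (0x15): reg=0x4E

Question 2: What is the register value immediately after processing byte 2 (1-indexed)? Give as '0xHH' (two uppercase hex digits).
After byte 1 (0x23): reg=0x45
After byte 2 (0x03): reg=0xD5

Answer: 0xD5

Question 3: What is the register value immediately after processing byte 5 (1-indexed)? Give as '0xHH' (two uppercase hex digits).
Answer: 0x3A

Derivation:
After byte 1 (0x23): reg=0x45
After byte 2 (0x03): reg=0xD5
After byte 3 (0x15): reg=0x4E
After byte 4 (0x69): reg=0xF5
After byte 5 (0x48): reg=0x3A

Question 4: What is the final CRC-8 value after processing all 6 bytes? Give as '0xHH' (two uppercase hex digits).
Answer: 0xF4

Derivation:
After byte 1 (0x23): reg=0x45
After byte 2 (0x03): reg=0xD5
After byte 3 (0x15): reg=0x4E
After byte 4 (0x69): reg=0xF5
After byte 5 (0x48): reg=0x3A
After byte 6 (0xC4): reg=0xF4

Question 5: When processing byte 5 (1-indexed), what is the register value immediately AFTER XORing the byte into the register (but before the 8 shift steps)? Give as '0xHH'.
Answer: 0xBD

Derivation:
Register before byte 5: 0xF5
Byte 5: 0x48
0xF5 XOR 0x48 = 0xBD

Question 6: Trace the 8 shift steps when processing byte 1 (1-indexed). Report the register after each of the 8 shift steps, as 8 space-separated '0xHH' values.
Register before byte 1: 0x55
After XOR with byte 0x23: 0x76

Answer: 0xEC 0xDF 0xB9 0x75 0xEA 0xD3 0xA1 0x45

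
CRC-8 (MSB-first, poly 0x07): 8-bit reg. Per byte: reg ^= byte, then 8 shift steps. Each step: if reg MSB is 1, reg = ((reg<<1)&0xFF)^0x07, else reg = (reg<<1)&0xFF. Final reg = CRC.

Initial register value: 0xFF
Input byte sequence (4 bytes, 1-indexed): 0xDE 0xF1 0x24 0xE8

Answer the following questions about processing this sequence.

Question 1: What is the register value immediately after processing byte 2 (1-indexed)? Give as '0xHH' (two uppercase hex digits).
Answer: 0x62

Derivation:
After byte 1 (0xDE): reg=0xE7
After byte 2 (0xF1): reg=0x62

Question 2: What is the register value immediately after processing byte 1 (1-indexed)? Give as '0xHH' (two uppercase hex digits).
After byte 1 (0xDE): reg=0xE7

Answer: 0xE7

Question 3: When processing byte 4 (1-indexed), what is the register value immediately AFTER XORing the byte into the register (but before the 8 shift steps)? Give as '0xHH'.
Answer: 0x3D

Derivation:
Register before byte 4: 0xD5
Byte 4: 0xE8
0xD5 XOR 0xE8 = 0x3D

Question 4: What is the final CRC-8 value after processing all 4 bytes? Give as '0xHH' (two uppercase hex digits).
Answer: 0xB3

Derivation:
After byte 1 (0xDE): reg=0xE7
After byte 2 (0xF1): reg=0x62
After byte 3 (0x24): reg=0xD5
After byte 4 (0xE8): reg=0xB3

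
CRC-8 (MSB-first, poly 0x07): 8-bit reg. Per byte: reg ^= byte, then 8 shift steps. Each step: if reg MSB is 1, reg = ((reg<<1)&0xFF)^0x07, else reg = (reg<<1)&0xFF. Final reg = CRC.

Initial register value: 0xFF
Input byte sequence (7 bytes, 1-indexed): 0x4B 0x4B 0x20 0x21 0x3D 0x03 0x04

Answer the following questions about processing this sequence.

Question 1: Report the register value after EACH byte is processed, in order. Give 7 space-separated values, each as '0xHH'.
0x05 0xED 0x6D 0xE3 0x14 0x65 0x20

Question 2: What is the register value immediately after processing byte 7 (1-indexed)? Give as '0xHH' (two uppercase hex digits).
Answer: 0x20

Derivation:
After byte 1 (0x4B): reg=0x05
After byte 2 (0x4B): reg=0xED
After byte 3 (0x20): reg=0x6D
After byte 4 (0x21): reg=0xE3
After byte 5 (0x3D): reg=0x14
After byte 6 (0x03): reg=0x65
After byte 7 (0x04): reg=0x20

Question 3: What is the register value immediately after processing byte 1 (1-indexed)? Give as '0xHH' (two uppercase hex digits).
Answer: 0x05

Derivation:
After byte 1 (0x4B): reg=0x05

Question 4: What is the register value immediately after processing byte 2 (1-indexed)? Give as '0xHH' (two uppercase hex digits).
After byte 1 (0x4B): reg=0x05
After byte 2 (0x4B): reg=0xED

Answer: 0xED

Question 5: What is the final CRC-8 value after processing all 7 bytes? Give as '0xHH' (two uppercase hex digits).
Answer: 0x20

Derivation:
After byte 1 (0x4B): reg=0x05
After byte 2 (0x4B): reg=0xED
After byte 3 (0x20): reg=0x6D
After byte 4 (0x21): reg=0xE3
After byte 5 (0x3D): reg=0x14
After byte 6 (0x03): reg=0x65
After byte 7 (0x04): reg=0x20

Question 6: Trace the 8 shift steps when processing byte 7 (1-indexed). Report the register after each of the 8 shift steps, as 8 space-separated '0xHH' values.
After byte 1 (0x4B): reg=0x05
After byte 2 (0x4B): reg=0xED
After byte 3 (0x20): reg=0x6D
After byte 4 (0x21): reg=0xE3
After byte 5 (0x3D): reg=0x14
After byte 6 (0x03): reg=0x65
Register before byte 7: 0x65
After XOR with byte 0x04: 0x61

Answer: 0xC2 0x83 0x01 0x02 0x04 0x08 0x10 0x20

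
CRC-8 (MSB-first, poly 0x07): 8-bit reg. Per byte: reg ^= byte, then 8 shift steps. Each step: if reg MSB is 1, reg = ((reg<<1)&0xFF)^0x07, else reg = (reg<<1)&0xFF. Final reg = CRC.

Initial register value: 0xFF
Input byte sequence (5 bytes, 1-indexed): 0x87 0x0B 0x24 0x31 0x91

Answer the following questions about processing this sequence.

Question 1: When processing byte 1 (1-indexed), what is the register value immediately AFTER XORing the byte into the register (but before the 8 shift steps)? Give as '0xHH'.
Answer: 0x78

Derivation:
Register before byte 1: 0xFF
Byte 1: 0x87
0xFF XOR 0x87 = 0x78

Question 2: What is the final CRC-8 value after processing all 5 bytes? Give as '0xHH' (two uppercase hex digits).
Answer: 0xF7

Derivation:
After byte 1 (0x87): reg=0x6F
After byte 2 (0x0B): reg=0x3B
After byte 3 (0x24): reg=0x5D
After byte 4 (0x31): reg=0x03
After byte 5 (0x91): reg=0xF7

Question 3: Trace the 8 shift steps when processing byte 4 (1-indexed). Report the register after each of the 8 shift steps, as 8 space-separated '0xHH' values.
Answer: 0xD8 0xB7 0x69 0xD2 0xA3 0x41 0x82 0x03

Derivation:
After byte 1 (0x87): reg=0x6F
After byte 2 (0x0B): reg=0x3B
After byte 3 (0x24): reg=0x5D
Register before byte 4: 0x5D
After XOR with byte 0x31: 0x6C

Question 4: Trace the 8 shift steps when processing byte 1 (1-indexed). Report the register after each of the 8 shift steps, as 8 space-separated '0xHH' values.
Answer: 0xF0 0xE7 0xC9 0x95 0x2D 0x5A 0xB4 0x6F

Derivation:
Register before byte 1: 0xFF
After XOR with byte 0x87: 0x78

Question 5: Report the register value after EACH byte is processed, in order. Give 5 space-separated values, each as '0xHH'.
0x6F 0x3B 0x5D 0x03 0xF7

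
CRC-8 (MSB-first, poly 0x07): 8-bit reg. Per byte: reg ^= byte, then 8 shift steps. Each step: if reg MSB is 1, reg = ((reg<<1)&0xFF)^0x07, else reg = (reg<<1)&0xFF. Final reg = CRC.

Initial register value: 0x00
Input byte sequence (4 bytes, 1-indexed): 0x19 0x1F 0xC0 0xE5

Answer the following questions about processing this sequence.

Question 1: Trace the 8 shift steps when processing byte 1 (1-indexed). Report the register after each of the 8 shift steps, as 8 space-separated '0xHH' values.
Register before byte 1: 0x00
After XOR with byte 0x19: 0x19

Answer: 0x32 0x64 0xC8 0x97 0x29 0x52 0xA4 0x4F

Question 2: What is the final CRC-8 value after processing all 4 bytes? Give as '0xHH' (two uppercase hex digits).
Answer: 0x7C

Derivation:
After byte 1 (0x19): reg=0x4F
After byte 2 (0x1F): reg=0xB7
After byte 3 (0xC0): reg=0x42
After byte 4 (0xE5): reg=0x7C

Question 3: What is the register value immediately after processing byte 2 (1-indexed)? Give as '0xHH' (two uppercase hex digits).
After byte 1 (0x19): reg=0x4F
After byte 2 (0x1F): reg=0xB7

Answer: 0xB7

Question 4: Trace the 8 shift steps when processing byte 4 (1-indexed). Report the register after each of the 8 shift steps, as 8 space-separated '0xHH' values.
After byte 1 (0x19): reg=0x4F
After byte 2 (0x1F): reg=0xB7
After byte 3 (0xC0): reg=0x42
Register before byte 4: 0x42
After XOR with byte 0xE5: 0xA7

Answer: 0x49 0x92 0x23 0x46 0x8C 0x1F 0x3E 0x7C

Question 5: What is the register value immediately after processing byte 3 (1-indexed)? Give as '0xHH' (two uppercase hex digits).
After byte 1 (0x19): reg=0x4F
After byte 2 (0x1F): reg=0xB7
After byte 3 (0xC0): reg=0x42

Answer: 0x42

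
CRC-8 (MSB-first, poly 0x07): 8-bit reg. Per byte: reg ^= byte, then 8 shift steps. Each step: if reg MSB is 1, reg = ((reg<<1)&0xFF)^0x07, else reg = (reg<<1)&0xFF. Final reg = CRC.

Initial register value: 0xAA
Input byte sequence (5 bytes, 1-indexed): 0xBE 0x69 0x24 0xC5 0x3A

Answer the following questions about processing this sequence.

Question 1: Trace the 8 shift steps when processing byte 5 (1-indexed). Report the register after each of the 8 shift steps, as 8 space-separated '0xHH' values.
Answer: 0xAA 0x53 0xA6 0x4B 0x96 0x2B 0x56 0xAC

Derivation:
After byte 1 (0xBE): reg=0x6C
After byte 2 (0x69): reg=0x1B
After byte 3 (0x24): reg=0xBD
After byte 4 (0xC5): reg=0x6F
Register before byte 5: 0x6F
After XOR with byte 0x3A: 0x55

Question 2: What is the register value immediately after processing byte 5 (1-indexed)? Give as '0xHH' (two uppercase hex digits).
Answer: 0xAC

Derivation:
After byte 1 (0xBE): reg=0x6C
After byte 2 (0x69): reg=0x1B
After byte 3 (0x24): reg=0xBD
After byte 4 (0xC5): reg=0x6F
After byte 5 (0x3A): reg=0xAC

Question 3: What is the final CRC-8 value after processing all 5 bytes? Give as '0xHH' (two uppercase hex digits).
After byte 1 (0xBE): reg=0x6C
After byte 2 (0x69): reg=0x1B
After byte 3 (0x24): reg=0xBD
After byte 4 (0xC5): reg=0x6F
After byte 5 (0x3A): reg=0xAC

Answer: 0xAC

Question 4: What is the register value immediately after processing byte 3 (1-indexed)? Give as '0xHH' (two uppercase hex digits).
Answer: 0xBD

Derivation:
After byte 1 (0xBE): reg=0x6C
After byte 2 (0x69): reg=0x1B
After byte 3 (0x24): reg=0xBD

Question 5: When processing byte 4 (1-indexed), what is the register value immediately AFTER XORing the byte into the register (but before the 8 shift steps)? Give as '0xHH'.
Register before byte 4: 0xBD
Byte 4: 0xC5
0xBD XOR 0xC5 = 0x78

Answer: 0x78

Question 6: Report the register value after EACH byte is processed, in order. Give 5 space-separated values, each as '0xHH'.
0x6C 0x1B 0xBD 0x6F 0xAC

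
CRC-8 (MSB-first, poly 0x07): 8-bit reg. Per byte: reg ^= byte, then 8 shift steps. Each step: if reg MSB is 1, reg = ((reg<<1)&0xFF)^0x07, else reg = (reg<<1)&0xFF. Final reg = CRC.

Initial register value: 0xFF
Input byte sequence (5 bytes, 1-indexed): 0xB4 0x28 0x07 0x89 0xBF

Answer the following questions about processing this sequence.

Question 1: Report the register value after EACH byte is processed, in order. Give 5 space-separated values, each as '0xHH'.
0xF6 0x14 0x79 0xDE 0x20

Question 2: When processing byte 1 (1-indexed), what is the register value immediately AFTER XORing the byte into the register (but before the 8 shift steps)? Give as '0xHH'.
Answer: 0x4B

Derivation:
Register before byte 1: 0xFF
Byte 1: 0xB4
0xFF XOR 0xB4 = 0x4B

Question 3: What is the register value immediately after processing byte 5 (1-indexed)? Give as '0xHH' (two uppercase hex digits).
After byte 1 (0xB4): reg=0xF6
After byte 2 (0x28): reg=0x14
After byte 3 (0x07): reg=0x79
After byte 4 (0x89): reg=0xDE
After byte 5 (0xBF): reg=0x20

Answer: 0x20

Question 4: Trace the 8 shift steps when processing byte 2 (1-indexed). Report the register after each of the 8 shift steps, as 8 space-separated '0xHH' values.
After byte 1 (0xB4): reg=0xF6
Register before byte 2: 0xF6
After XOR with byte 0x28: 0xDE

Answer: 0xBB 0x71 0xE2 0xC3 0x81 0x05 0x0A 0x14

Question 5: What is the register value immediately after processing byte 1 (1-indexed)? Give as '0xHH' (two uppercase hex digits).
Answer: 0xF6

Derivation:
After byte 1 (0xB4): reg=0xF6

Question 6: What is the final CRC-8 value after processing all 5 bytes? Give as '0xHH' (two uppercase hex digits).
Answer: 0x20

Derivation:
After byte 1 (0xB4): reg=0xF6
After byte 2 (0x28): reg=0x14
After byte 3 (0x07): reg=0x79
After byte 4 (0x89): reg=0xDE
After byte 5 (0xBF): reg=0x20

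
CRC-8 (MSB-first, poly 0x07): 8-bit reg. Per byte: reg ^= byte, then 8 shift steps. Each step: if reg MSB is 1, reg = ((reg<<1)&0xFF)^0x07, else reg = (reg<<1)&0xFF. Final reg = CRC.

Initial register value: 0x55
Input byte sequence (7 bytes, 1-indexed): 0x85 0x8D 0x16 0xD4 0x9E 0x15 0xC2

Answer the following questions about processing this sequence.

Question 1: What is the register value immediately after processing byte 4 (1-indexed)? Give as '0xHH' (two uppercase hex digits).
After byte 1 (0x85): reg=0x3E
After byte 2 (0x8D): reg=0x10
After byte 3 (0x16): reg=0x12
After byte 4 (0xD4): reg=0x5C

Answer: 0x5C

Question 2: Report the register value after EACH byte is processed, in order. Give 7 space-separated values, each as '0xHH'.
0x3E 0x10 0x12 0x5C 0x40 0xAC 0x0D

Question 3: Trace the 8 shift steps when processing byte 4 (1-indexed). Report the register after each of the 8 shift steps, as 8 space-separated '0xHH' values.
Answer: 0x8B 0x11 0x22 0x44 0x88 0x17 0x2E 0x5C

Derivation:
After byte 1 (0x85): reg=0x3E
After byte 2 (0x8D): reg=0x10
After byte 3 (0x16): reg=0x12
Register before byte 4: 0x12
After XOR with byte 0xD4: 0xC6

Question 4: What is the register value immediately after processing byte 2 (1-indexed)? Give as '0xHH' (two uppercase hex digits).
Answer: 0x10

Derivation:
After byte 1 (0x85): reg=0x3E
After byte 2 (0x8D): reg=0x10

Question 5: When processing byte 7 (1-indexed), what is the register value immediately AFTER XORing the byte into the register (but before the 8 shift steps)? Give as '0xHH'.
Register before byte 7: 0xAC
Byte 7: 0xC2
0xAC XOR 0xC2 = 0x6E

Answer: 0x6E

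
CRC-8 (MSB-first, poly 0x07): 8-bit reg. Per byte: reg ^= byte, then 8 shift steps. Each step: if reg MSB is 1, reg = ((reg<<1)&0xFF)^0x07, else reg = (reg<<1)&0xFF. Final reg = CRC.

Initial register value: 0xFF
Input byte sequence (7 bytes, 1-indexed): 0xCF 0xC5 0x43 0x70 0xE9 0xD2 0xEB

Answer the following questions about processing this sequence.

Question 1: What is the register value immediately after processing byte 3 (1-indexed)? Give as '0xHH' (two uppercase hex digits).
After byte 1 (0xCF): reg=0x90
After byte 2 (0xC5): reg=0xAC
After byte 3 (0x43): reg=0x83

Answer: 0x83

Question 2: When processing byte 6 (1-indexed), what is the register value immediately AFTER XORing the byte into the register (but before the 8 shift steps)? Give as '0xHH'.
Answer: 0x68

Derivation:
Register before byte 6: 0xBA
Byte 6: 0xD2
0xBA XOR 0xD2 = 0x68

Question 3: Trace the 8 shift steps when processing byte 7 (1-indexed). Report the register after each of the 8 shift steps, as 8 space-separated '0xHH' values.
After byte 1 (0xCF): reg=0x90
After byte 2 (0xC5): reg=0xAC
After byte 3 (0x43): reg=0x83
After byte 4 (0x70): reg=0xD7
After byte 5 (0xE9): reg=0xBA
After byte 6 (0xD2): reg=0x1F
Register before byte 7: 0x1F
After XOR with byte 0xEB: 0xF4

Answer: 0xEF 0xD9 0xB5 0x6D 0xDA 0xB3 0x61 0xC2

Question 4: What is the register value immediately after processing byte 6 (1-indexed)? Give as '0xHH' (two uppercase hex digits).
After byte 1 (0xCF): reg=0x90
After byte 2 (0xC5): reg=0xAC
After byte 3 (0x43): reg=0x83
After byte 4 (0x70): reg=0xD7
After byte 5 (0xE9): reg=0xBA
After byte 6 (0xD2): reg=0x1F

Answer: 0x1F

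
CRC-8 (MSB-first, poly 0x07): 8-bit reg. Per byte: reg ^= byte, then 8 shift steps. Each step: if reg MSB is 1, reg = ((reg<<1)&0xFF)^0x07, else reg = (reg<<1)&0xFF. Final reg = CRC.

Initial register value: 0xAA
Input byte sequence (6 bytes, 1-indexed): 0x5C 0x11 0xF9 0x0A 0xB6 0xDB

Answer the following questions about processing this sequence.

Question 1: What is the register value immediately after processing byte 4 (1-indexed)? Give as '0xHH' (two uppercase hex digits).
Answer: 0x21

Derivation:
After byte 1 (0x5C): reg=0xCC
After byte 2 (0x11): reg=0x1D
After byte 3 (0xF9): reg=0xB2
After byte 4 (0x0A): reg=0x21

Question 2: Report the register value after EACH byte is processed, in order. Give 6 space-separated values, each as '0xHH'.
0xCC 0x1D 0xB2 0x21 0xEC 0x85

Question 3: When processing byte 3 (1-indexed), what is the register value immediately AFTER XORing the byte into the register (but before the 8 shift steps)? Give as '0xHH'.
Register before byte 3: 0x1D
Byte 3: 0xF9
0x1D XOR 0xF9 = 0xE4

Answer: 0xE4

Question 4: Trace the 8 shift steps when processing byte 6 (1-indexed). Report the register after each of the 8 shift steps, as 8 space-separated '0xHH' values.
Answer: 0x6E 0xDC 0xBF 0x79 0xF2 0xE3 0xC1 0x85

Derivation:
After byte 1 (0x5C): reg=0xCC
After byte 2 (0x11): reg=0x1D
After byte 3 (0xF9): reg=0xB2
After byte 4 (0x0A): reg=0x21
After byte 5 (0xB6): reg=0xEC
Register before byte 6: 0xEC
After XOR with byte 0xDB: 0x37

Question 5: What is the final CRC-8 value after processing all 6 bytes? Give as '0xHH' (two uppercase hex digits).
Answer: 0x85

Derivation:
After byte 1 (0x5C): reg=0xCC
After byte 2 (0x11): reg=0x1D
After byte 3 (0xF9): reg=0xB2
After byte 4 (0x0A): reg=0x21
After byte 5 (0xB6): reg=0xEC
After byte 6 (0xDB): reg=0x85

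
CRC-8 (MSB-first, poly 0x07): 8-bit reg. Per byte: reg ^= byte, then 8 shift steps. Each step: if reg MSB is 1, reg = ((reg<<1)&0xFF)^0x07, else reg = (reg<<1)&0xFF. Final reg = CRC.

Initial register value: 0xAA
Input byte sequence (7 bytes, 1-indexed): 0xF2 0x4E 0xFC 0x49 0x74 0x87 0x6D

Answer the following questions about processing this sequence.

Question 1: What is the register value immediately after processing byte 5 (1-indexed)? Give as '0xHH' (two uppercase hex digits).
Answer: 0x87

Derivation:
After byte 1 (0xF2): reg=0x8F
After byte 2 (0x4E): reg=0x49
After byte 3 (0xFC): reg=0x02
After byte 4 (0x49): reg=0xF6
After byte 5 (0x74): reg=0x87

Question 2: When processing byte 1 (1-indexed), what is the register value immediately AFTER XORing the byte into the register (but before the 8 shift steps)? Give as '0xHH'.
Register before byte 1: 0xAA
Byte 1: 0xF2
0xAA XOR 0xF2 = 0x58

Answer: 0x58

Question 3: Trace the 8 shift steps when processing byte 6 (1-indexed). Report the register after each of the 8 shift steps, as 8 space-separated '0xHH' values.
Answer: 0x00 0x00 0x00 0x00 0x00 0x00 0x00 0x00

Derivation:
After byte 1 (0xF2): reg=0x8F
After byte 2 (0x4E): reg=0x49
After byte 3 (0xFC): reg=0x02
After byte 4 (0x49): reg=0xF6
After byte 5 (0x74): reg=0x87
Register before byte 6: 0x87
After XOR with byte 0x87: 0x00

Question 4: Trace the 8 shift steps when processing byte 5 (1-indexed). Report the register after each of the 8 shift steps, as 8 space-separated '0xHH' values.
After byte 1 (0xF2): reg=0x8F
After byte 2 (0x4E): reg=0x49
After byte 3 (0xFC): reg=0x02
After byte 4 (0x49): reg=0xF6
Register before byte 5: 0xF6
After XOR with byte 0x74: 0x82

Answer: 0x03 0x06 0x0C 0x18 0x30 0x60 0xC0 0x87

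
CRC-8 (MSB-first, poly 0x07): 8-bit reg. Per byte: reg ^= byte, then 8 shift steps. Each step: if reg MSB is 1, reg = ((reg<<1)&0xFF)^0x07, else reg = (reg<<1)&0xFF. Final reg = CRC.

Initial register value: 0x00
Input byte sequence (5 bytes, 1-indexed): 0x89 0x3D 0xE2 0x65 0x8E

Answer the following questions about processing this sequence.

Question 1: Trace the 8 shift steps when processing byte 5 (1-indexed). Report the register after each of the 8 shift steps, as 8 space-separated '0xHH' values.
Answer: 0x78 0xF0 0xE7 0xC9 0x95 0x2D 0x5A 0xB4

Derivation:
After byte 1 (0x89): reg=0xB6
After byte 2 (0x3D): reg=0xB8
After byte 3 (0xE2): reg=0x81
After byte 4 (0x65): reg=0xB2
Register before byte 5: 0xB2
After XOR with byte 0x8E: 0x3C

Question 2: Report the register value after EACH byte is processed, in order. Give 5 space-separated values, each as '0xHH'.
0xB6 0xB8 0x81 0xB2 0xB4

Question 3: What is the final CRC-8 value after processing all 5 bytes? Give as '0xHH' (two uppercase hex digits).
After byte 1 (0x89): reg=0xB6
After byte 2 (0x3D): reg=0xB8
After byte 3 (0xE2): reg=0x81
After byte 4 (0x65): reg=0xB2
After byte 5 (0x8E): reg=0xB4

Answer: 0xB4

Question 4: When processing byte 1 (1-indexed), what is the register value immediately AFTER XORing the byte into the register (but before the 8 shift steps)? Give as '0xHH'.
Register before byte 1: 0x00
Byte 1: 0x89
0x00 XOR 0x89 = 0x89

Answer: 0x89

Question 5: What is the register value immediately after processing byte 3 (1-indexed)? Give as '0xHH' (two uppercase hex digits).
Answer: 0x81

Derivation:
After byte 1 (0x89): reg=0xB6
After byte 2 (0x3D): reg=0xB8
After byte 3 (0xE2): reg=0x81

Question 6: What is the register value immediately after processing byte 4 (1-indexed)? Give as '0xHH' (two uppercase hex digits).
Answer: 0xB2

Derivation:
After byte 1 (0x89): reg=0xB6
After byte 2 (0x3D): reg=0xB8
After byte 3 (0xE2): reg=0x81
After byte 4 (0x65): reg=0xB2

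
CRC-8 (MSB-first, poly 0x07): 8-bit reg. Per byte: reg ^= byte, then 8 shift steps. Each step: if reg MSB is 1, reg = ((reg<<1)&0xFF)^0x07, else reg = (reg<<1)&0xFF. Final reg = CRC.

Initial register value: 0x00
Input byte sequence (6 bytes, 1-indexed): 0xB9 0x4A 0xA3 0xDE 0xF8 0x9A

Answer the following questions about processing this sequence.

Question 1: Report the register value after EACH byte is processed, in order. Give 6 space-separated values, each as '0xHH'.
0x26 0x03 0x69 0x0C 0xC2 0x8F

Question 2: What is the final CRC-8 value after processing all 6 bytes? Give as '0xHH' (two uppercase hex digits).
After byte 1 (0xB9): reg=0x26
After byte 2 (0x4A): reg=0x03
After byte 3 (0xA3): reg=0x69
After byte 4 (0xDE): reg=0x0C
After byte 5 (0xF8): reg=0xC2
After byte 6 (0x9A): reg=0x8F

Answer: 0x8F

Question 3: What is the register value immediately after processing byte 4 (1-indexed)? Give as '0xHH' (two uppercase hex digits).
Answer: 0x0C

Derivation:
After byte 1 (0xB9): reg=0x26
After byte 2 (0x4A): reg=0x03
After byte 3 (0xA3): reg=0x69
After byte 4 (0xDE): reg=0x0C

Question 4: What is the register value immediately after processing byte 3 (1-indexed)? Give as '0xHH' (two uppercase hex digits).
Answer: 0x69

Derivation:
After byte 1 (0xB9): reg=0x26
After byte 2 (0x4A): reg=0x03
After byte 3 (0xA3): reg=0x69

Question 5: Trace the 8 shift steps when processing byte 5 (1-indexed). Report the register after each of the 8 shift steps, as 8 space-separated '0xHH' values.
Answer: 0xEF 0xD9 0xB5 0x6D 0xDA 0xB3 0x61 0xC2

Derivation:
After byte 1 (0xB9): reg=0x26
After byte 2 (0x4A): reg=0x03
After byte 3 (0xA3): reg=0x69
After byte 4 (0xDE): reg=0x0C
Register before byte 5: 0x0C
After XOR with byte 0xF8: 0xF4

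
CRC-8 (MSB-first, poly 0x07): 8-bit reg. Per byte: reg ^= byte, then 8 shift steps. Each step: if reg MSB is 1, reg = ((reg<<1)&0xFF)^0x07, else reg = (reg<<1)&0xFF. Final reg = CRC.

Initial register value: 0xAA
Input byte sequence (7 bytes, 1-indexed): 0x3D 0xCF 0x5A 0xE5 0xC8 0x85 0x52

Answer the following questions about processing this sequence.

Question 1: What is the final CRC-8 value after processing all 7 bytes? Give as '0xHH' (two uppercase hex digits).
Answer: 0xDF

Derivation:
After byte 1 (0x3D): reg=0xEC
After byte 2 (0xCF): reg=0xE9
After byte 3 (0x5A): reg=0x10
After byte 4 (0xE5): reg=0xC5
After byte 5 (0xC8): reg=0x23
After byte 6 (0x85): reg=0x7B
After byte 7 (0x52): reg=0xDF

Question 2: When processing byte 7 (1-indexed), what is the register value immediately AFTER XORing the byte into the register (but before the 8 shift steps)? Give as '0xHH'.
Answer: 0x29

Derivation:
Register before byte 7: 0x7B
Byte 7: 0x52
0x7B XOR 0x52 = 0x29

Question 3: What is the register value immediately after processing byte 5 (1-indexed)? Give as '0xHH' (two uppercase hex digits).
After byte 1 (0x3D): reg=0xEC
After byte 2 (0xCF): reg=0xE9
After byte 3 (0x5A): reg=0x10
After byte 4 (0xE5): reg=0xC5
After byte 5 (0xC8): reg=0x23

Answer: 0x23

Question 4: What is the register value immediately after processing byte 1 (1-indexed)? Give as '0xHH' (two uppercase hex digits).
Answer: 0xEC

Derivation:
After byte 1 (0x3D): reg=0xEC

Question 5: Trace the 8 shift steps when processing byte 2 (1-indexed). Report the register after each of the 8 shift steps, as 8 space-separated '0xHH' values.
Answer: 0x46 0x8C 0x1F 0x3E 0x7C 0xF8 0xF7 0xE9

Derivation:
After byte 1 (0x3D): reg=0xEC
Register before byte 2: 0xEC
After XOR with byte 0xCF: 0x23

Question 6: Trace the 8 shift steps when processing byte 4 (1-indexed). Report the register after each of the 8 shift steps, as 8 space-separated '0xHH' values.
After byte 1 (0x3D): reg=0xEC
After byte 2 (0xCF): reg=0xE9
After byte 3 (0x5A): reg=0x10
Register before byte 4: 0x10
After XOR with byte 0xE5: 0xF5

Answer: 0xED 0xDD 0xBD 0x7D 0xFA 0xF3 0xE1 0xC5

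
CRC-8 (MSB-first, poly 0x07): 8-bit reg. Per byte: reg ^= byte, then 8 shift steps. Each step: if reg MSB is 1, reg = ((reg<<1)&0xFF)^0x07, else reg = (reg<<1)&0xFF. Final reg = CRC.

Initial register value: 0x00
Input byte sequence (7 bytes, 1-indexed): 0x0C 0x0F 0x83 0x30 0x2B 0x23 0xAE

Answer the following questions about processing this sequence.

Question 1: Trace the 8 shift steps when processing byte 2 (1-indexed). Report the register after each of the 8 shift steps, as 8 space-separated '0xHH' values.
After byte 1 (0x0C): reg=0x24
Register before byte 2: 0x24
After XOR with byte 0x0F: 0x2B

Answer: 0x56 0xAC 0x5F 0xBE 0x7B 0xF6 0xEB 0xD1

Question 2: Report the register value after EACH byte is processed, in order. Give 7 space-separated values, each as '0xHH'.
0x24 0xD1 0xB9 0xB6 0xDA 0xE1 0xEA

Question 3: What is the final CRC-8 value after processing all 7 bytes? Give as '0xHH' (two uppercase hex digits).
Answer: 0xEA

Derivation:
After byte 1 (0x0C): reg=0x24
After byte 2 (0x0F): reg=0xD1
After byte 3 (0x83): reg=0xB9
After byte 4 (0x30): reg=0xB6
After byte 5 (0x2B): reg=0xDA
After byte 6 (0x23): reg=0xE1
After byte 7 (0xAE): reg=0xEA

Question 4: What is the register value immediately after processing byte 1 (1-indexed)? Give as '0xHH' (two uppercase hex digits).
Answer: 0x24

Derivation:
After byte 1 (0x0C): reg=0x24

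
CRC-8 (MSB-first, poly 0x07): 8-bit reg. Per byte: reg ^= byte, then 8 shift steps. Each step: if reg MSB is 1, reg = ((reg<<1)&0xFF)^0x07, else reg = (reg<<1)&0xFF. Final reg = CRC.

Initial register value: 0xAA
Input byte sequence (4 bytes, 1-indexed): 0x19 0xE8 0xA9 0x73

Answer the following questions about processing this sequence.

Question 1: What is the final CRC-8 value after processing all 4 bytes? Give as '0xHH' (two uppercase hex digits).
After byte 1 (0x19): reg=0x10
After byte 2 (0xE8): reg=0xE6
After byte 3 (0xA9): reg=0xEA
After byte 4 (0x73): reg=0xC6

Answer: 0xC6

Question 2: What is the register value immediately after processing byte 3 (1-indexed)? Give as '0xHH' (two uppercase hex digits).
After byte 1 (0x19): reg=0x10
After byte 2 (0xE8): reg=0xE6
After byte 3 (0xA9): reg=0xEA

Answer: 0xEA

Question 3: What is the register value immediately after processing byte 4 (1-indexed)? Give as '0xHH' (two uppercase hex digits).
Answer: 0xC6

Derivation:
After byte 1 (0x19): reg=0x10
After byte 2 (0xE8): reg=0xE6
After byte 3 (0xA9): reg=0xEA
After byte 4 (0x73): reg=0xC6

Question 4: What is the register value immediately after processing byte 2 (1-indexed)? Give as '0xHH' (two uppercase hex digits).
After byte 1 (0x19): reg=0x10
After byte 2 (0xE8): reg=0xE6

Answer: 0xE6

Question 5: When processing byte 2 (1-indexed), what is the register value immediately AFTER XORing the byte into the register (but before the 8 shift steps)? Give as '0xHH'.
Answer: 0xF8

Derivation:
Register before byte 2: 0x10
Byte 2: 0xE8
0x10 XOR 0xE8 = 0xF8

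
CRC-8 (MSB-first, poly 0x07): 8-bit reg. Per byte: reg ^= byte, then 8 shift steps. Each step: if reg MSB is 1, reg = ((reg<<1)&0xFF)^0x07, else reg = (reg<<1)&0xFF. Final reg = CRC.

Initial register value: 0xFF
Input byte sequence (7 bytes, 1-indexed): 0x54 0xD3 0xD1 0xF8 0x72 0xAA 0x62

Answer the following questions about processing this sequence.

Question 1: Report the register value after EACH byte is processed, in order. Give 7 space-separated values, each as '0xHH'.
0x58 0xB8 0x18 0xAE 0x1A 0x19 0x66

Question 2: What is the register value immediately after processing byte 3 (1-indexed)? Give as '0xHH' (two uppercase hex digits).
After byte 1 (0x54): reg=0x58
After byte 2 (0xD3): reg=0xB8
After byte 3 (0xD1): reg=0x18

Answer: 0x18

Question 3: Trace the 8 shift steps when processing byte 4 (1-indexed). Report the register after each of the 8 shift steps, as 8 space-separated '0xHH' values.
Answer: 0xC7 0x89 0x15 0x2A 0x54 0xA8 0x57 0xAE

Derivation:
After byte 1 (0x54): reg=0x58
After byte 2 (0xD3): reg=0xB8
After byte 3 (0xD1): reg=0x18
Register before byte 4: 0x18
After XOR with byte 0xF8: 0xE0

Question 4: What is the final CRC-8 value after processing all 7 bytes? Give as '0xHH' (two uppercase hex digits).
Answer: 0x66

Derivation:
After byte 1 (0x54): reg=0x58
After byte 2 (0xD3): reg=0xB8
After byte 3 (0xD1): reg=0x18
After byte 4 (0xF8): reg=0xAE
After byte 5 (0x72): reg=0x1A
After byte 6 (0xAA): reg=0x19
After byte 7 (0x62): reg=0x66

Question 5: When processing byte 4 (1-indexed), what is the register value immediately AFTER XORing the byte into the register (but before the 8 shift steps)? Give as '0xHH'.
Register before byte 4: 0x18
Byte 4: 0xF8
0x18 XOR 0xF8 = 0xE0

Answer: 0xE0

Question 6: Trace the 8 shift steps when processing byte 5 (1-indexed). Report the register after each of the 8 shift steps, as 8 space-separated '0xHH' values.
After byte 1 (0x54): reg=0x58
After byte 2 (0xD3): reg=0xB8
After byte 3 (0xD1): reg=0x18
After byte 4 (0xF8): reg=0xAE
Register before byte 5: 0xAE
After XOR with byte 0x72: 0xDC

Answer: 0xBF 0x79 0xF2 0xE3 0xC1 0x85 0x0D 0x1A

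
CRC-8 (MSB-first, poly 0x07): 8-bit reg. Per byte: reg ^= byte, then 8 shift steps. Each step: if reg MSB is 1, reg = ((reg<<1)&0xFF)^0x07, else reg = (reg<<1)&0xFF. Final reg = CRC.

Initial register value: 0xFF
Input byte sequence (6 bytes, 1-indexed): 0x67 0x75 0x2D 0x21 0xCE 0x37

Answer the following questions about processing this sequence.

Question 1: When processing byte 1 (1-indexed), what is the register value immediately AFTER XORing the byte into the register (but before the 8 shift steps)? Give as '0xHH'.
Answer: 0x98

Derivation:
Register before byte 1: 0xFF
Byte 1: 0x67
0xFF XOR 0x67 = 0x98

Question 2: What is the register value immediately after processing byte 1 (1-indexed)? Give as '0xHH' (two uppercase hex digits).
After byte 1 (0x67): reg=0xC1

Answer: 0xC1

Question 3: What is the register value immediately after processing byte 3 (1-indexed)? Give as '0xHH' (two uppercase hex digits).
After byte 1 (0x67): reg=0xC1
After byte 2 (0x75): reg=0x05
After byte 3 (0x2D): reg=0xD8

Answer: 0xD8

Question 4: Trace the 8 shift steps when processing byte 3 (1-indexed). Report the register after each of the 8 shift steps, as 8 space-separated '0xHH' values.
Answer: 0x50 0xA0 0x47 0x8E 0x1B 0x36 0x6C 0xD8

Derivation:
After byte 1 (0x67): reg=0xC1
After byte 2 (0x75): reg=0x05
Register before byte 3: 0x05
After XOR with byte 0x2D: 0x28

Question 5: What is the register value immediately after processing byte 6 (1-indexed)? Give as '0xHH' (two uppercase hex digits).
After byte 1 (0x67): reg=0xC1
After byte 2 (0x75): reg=0x05
After byte 3 (0x2D): reg=0xD8
After byte 4 (0x21): reg=0xE1
After byte 5 (0xCE): reg=0xCD
After byte 6 (0x37): reg=0xE8

Answer: 0xE8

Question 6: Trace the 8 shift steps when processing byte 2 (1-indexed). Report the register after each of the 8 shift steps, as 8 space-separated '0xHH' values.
Answer: 0x6F 0xDE 0xBB 0x71 0xE2 0xC3 0x81 0x05

Derivation:
After byte 1 (0x67): reg=0xC1
Register before byte 2: 0xC1
After XOR with byte 0x75: 0xB4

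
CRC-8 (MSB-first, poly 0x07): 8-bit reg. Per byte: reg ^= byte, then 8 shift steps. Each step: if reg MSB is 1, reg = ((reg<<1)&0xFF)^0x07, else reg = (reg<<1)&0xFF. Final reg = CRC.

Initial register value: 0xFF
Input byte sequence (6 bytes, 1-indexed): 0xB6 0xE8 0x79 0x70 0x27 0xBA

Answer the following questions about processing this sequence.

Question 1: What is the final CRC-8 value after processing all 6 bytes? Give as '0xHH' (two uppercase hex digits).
After byte 1 (0xB6): reg=0xF8
After byte 2 (0xE8): reg=0x70
After byte 3 (0x79): reg=0x3F
After byte 4 (0x70): reg=0xEA
After byte 5 (0x27): reg=0x6D
After byte 6 (0xBA): reg=0x2B

Answer: 0x2B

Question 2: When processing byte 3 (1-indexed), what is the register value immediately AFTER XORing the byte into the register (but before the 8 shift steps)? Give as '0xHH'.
Answer: 0x09

Derivation:
Register before byte 3: 0x70
Byte 3: 0x79
0x70 XOR 0x79 = 0x09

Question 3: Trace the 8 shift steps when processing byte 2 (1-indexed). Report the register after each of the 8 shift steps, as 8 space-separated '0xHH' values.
After byte 1 (0xB6): reg=0xF8
Register before byte 2: 0xF8
After XOR with byte 0xE8: 0x10

Answer: 0x20 0x40 0x80 0x07 0x0E 0x1C 0x38 0x70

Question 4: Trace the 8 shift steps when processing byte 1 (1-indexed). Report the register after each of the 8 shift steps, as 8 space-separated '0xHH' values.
Register before byte 1: 0xFF
After XOR with byte 0xB6: 0x49

Answer: 0x92 0x23 0x46 0x8C 0x1F 0x3E 0x7C 0xF8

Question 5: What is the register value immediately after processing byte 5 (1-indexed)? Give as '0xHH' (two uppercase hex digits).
After byte 1 (0xB6): reg=0xF8
After byte 2 (0xE8): reg=0x70
After byte 3 (0x79): reg=0x3F
After byte 4 (0x70): reg=0xEA
After byte 5 (0x27): reg=0x6D

Answer: 0x6D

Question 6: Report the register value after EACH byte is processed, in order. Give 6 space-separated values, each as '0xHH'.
0xF8 0x70 0x3F 0xEA 0x6D 0x2B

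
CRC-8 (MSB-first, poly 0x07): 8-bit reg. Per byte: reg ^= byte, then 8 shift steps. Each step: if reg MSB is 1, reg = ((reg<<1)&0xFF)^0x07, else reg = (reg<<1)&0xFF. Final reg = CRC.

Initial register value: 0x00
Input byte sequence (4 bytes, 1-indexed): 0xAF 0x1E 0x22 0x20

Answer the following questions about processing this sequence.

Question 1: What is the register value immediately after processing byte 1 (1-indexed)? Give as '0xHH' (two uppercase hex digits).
After byte 1 (0xAF): reg=0x44

Answer: 0x44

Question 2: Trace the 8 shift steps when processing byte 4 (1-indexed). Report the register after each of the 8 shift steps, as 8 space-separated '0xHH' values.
After byte 1 (0xAF): reg=0x44
After byte 2 (0x1E): reg=0x81
After byte 3 (0x22): reg=0x60
Register before byte 4: 0x60
After XOR with byte 0x20: 0x40

Answer: 0x80 0x07 0x0E 0x1C 0x38 0x70 0xE0 0xC7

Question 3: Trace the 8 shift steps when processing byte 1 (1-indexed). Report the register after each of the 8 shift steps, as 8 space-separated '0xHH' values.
Register before byte 1: 0x00
After XOR with byte 0xAF: 0xAF

Answer: 0x59 0xB2 0x63 0xC6 0x8B 0x11 0x22 0x44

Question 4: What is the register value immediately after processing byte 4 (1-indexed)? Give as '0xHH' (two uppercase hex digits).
After byte 1 (0xAF): reg=0x44
After byte 2 (0x1E): reg=0x81
After byte 3 (0x22): reg=0x60
After byte 4 (0x20): reg=0xC7

Answer: 0xC7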